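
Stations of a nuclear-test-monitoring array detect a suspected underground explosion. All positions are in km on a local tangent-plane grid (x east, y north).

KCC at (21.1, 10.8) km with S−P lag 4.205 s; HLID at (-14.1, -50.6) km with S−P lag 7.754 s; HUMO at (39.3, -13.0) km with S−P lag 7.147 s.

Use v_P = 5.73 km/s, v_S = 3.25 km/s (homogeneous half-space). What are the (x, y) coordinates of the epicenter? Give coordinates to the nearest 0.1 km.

Distance from S−P lag: d = Δt · v_P v_S / (v_P − v_S) = Δt · (5.73·3.25)/(5.73−3.25) ≈ 7.5091·Δt.
So d_KCC = 31.58, d_HLID = 58.23, d_HUMO = 53.67 km.
Circle about each station: (x − 21.1)² + (y − 10.8)² = 31.58²; (x + 14.1)² + (y + 50.6)² = 58.23²; (x − 39.3)² + (y + 13.0)² = 53.67².
Subtracting the KCC equation from the HLID and HUMO equations removes the quadratic terms:
-70.4 x − 122.8 y = -196.12
36.4 x − 47.6 y = -731.53
Solving the 2×2 system: x ≈ -10.3, y ≈ 7.5 km.

x ≈ -10.3 km, y ≈ 7.5 km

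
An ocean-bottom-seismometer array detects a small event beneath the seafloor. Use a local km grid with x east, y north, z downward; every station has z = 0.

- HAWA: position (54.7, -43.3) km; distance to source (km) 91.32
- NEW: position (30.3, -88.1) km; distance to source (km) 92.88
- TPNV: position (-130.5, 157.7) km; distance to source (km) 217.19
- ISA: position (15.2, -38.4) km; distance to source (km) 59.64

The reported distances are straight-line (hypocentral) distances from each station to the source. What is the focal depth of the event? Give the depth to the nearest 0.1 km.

Each station gives a sphere (x−x_i)² + (y−y_i)² + z² = d_i² (stations at z=0).
Subtracting the HAWA sphere from NEW and TPNV: z² cancels, leaving linear equations in x and y:
-48.8 x − 89.6 y = 3525.37
-370.4 x + 402.0 y = -1799.59
Solving: x ≈ -23.785, y ≈ -26.392 km (keep extra digits for the depth step; rounded: -23.8, -26.4).
Then from the HAWA sphere: z² = 91.32² − (x − 54.7)² − (y + 43.3)² with x = -23.785, y = -26.392, so z ≈ 43.515 ≈ 43.5 km.
Check against ISA (with the unrounded solution): distance 59.65 ≈ 59.64 km. ✓

z ≈ 43.5 km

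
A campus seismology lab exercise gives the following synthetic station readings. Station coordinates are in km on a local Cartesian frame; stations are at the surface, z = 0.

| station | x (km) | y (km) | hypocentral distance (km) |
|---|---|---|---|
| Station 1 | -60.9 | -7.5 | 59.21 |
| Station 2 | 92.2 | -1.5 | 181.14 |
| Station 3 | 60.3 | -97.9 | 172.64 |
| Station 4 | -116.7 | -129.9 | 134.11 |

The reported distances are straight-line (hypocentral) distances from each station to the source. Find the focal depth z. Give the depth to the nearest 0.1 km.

Each station gives a sphere (x−x_i)² + (y−y_i)² + z² = d_i² (stations at z=0).
Subtracting the Station 1 sphere from Station 2 and Station 3: z² cancels, leaving linear equations in x and y:
306.2 x + 12.0 y = -24567.85
242.4 x − 180.8 y = -16843.31
Solving: x ≈ -79.698, y ≈ -13.692 km (keep extra digits for the depth step; rounded: -79.7, -13.7).
Then from the Station 1 sphere: z² = 59.21² − (x + 60.9)² − (y + 7.5)² with x = -79.698, y = -13.692, so z ≈ 55.804 ≈ 55.8 km.

55.8 km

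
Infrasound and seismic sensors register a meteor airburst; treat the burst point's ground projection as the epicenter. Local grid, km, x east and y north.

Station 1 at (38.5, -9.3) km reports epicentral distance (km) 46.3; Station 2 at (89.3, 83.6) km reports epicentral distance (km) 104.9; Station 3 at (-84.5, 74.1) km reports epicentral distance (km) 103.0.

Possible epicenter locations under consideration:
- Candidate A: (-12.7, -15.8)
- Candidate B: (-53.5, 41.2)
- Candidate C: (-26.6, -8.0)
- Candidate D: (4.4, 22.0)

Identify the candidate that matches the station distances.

Candidate D

For each candidate, compare |candidate − station| to the reported distance:
Candidate A: residuals Station 1 5.3, Station 2 37.5, Station 3 12.1 → max 37.5 km
Candidate B: residuals Station 1 58.6, Station 2 44.1, Station 3 57.8 → max 58.6 km
Candidate C: residuals Station 1 18.8, Station 2 42.8, Station 3 2.5 → max 42.8 km
Candidate D: residuals Station 1 0.0, Station 2 0.0, Station 3 0.0 → max 0.0 km
Only Candidate D has all residuals ≈ 0.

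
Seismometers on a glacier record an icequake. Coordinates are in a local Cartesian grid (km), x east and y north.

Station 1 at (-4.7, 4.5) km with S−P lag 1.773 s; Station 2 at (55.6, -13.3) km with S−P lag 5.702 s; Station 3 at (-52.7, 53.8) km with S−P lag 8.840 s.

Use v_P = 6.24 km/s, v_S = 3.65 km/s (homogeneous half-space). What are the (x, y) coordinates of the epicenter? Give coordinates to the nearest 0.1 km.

Distance from S−P lag: d = Δt · v_P v_S / (v_P − v_S) = Δt · (6.24·3.65)/(6.24−3.65) ≈ 8.7938·Δt.
So d_Station 1 = 15.59, d_Station 2 = 50.14, d_Station 3 = 77.74 km.
Circle about each station: (x + 4.7)² + (y − 4.5)² = 15.59²; (x − 55.6)² + (y + 13.3)² = 50.14²; (x + 52.7)² + (y − 53.8)² = 77.74².
Subtracting pairs of circle equations eliminates x²+y² and gives linear equations (the radical axes):
120.6 x − 35.6 y = 954.94
-96.0 x + 98.6 y = -171.07
Solving the 2×2 system: x ≈ 10.4, y ≈ 8.4 km.

x ≈ 10.4 km, y ≈ 8.4 km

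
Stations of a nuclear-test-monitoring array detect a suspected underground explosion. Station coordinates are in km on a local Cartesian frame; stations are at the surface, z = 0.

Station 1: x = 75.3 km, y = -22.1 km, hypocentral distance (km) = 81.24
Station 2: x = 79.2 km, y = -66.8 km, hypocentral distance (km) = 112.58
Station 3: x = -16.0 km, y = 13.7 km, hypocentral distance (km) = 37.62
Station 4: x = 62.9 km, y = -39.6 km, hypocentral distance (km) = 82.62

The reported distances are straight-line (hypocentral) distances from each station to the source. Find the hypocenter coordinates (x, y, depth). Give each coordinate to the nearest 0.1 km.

x ≈ 9.8 km, y ≈ 17.6 km, depth ≈ 27.1 km

Each station gives a sphere (x−x_i)² + (y−y_i)² + z² = d_i² (stations at z=0).
Subtracting the Station 1 sphere from Station 2 and Station 3: z² cancels, leaving linear equations in x and y:
7.8 x − 89.4 y = -1497.94
-182.6 x + 71.6 y = -530.14
Solving: x ≈ 9.809, y ≈ 17.611 km (keep extra digits for the depth step; rounded: 9.8, 17.6).
Then from the Station 1 sphere: z² = 81.24² − (x − 75.3)² − (y + 22.1)² with x = 9.809, y = 17.611, so z ≈ 27.091 ≈ 27.1 km.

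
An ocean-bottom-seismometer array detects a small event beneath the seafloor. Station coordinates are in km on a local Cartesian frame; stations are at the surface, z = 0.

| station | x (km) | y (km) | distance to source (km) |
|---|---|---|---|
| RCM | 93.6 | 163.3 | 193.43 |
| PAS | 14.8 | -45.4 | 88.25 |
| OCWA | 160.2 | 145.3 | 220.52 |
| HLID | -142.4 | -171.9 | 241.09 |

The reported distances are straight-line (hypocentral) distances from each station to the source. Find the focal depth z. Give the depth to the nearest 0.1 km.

Each station gives a sphere (x−x_i)² + (y−y_i)² + z² = d_i² (stations at z=0).
Subtracting the RCM sphere from PAS and OCWA: z² cancels, leaving linear equations in x and y:
-157.6 x − 417.4 y = -3520.55
133.2 x − 36.0 y = 134.37
Solving: x ≈ 2.984, y ≈ 7.308 km (keep extra digits for the depth step; rounded: 3.0, 7.3).
Then from the RCM sphere: z² = 193.43² − (x − 93.6)² − (y − 163.3)² with x = 2.984, y = 7.308, so z ≈ 69.788 ≈ 69.8 km.
Check against HLID (with the unrounded solution): distance 241.09 ≈ 241.09 km. ✓

z ≈ 69.8 km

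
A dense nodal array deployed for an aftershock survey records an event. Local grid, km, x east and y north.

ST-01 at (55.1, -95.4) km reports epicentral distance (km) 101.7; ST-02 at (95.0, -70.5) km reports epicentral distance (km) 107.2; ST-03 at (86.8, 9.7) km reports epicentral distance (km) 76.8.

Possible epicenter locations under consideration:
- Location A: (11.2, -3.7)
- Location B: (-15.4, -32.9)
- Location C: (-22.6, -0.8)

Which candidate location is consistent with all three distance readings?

For each candidate, compare |candidate − station| to the reported distance:
Location A: residuals ST-01 0.0, ST-02 0.0, ST-03 0.0 → max 0.0 km
Location B: residuals ST-01 7.5, ST-02 9.4, ST-03 33.9 → max 33.9 km
Location C: residuals ST-01 20.7, ST-02 29.5, ST-03 33.1 → max 33.1 km
Only Location A has all residuals ≈ 0.

Location A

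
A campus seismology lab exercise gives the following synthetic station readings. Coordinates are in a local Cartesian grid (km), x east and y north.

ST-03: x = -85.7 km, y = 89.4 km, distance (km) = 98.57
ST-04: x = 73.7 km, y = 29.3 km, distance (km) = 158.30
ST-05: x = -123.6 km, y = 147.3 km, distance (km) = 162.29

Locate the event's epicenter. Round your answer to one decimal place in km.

(-79.9, -9.0)

Circle about each station: (x + 85.7)² + (y − 89.4)² = 98.57²; (x − 73.7)² + (y − 29.3)² = 158.30²; (x + 123.6)² + (y − 147.3)² = 162.29².
Subtracting the ST-03 equation from the ST-04 and ST-05 equations removes the quadratic terms:
318.8 x − 120.2 y = -24389.52
-75.8 x + 115.8 y = 5015.40
Solving the 2×2 system: x ≈ -79.9, y ≈ -9.0 km.
Check against ST-03 (with the unrounded x, y): √((x + 85.7)²+(y − 89.4)²) = 98.56 ≈ 98.57 km. ✓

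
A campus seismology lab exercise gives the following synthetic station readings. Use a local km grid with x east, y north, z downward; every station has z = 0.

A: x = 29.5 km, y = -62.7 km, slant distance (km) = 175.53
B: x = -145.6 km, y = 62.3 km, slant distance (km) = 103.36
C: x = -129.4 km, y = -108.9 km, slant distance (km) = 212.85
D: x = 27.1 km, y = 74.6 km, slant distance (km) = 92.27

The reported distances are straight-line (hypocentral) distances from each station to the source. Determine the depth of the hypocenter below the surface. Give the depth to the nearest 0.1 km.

Each station gives a sphere (x−x_i)² + (y−y_i)² + z² = d_i² (stations at z=0).
Subtracting the A sphere from B and C: z² cancels, leaving linear equations in x and y:
-350.2 x + 250.0 y = 40406.60
-317.8 x − 92.4 y = 9307.69
Solving: x ≈ -54.204, y ≈ 85.697 km (keep extra digits for the depth step; rounded: -54.2, 85.7).
Then from the A sphere: z² = 175.53² − (x − 29.5)² − (y + 62.7)² with x = -54.204, y = 85.697, so z ≈ 42.223 ≈ 42.2 km.

depth ≈ 42.2 km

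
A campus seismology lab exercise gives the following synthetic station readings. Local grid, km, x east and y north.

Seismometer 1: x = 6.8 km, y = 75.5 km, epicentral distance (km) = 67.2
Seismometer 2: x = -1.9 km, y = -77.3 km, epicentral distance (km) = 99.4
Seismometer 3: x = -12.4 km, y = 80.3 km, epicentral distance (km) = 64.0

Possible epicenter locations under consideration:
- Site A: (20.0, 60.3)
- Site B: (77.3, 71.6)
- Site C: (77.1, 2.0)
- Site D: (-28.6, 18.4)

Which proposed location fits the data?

Site D

For each candidate, compare |candidate − station| to the reported distance:
Site A: residuals Seismometer 1 47.1, Seismometer 2 39.9, Seismometer 3 25.9 → max 47.1 km
Site B: residuals Seismometer 1 3.4, Seismometer 2 69.3, Seismometer 3 26.1 → max 69.3 km
Site C: residuals Seismometer 1 34.5, Seismometer 2 12.5, Seismometer 3 54.9 → max 54.9 km
Site D: residuals Seismometer 1 0.0, Seismometer 2 0.0, Seismometer 3 0.0 → max 0.0 km
Only Site D has all residuals ≈ 0.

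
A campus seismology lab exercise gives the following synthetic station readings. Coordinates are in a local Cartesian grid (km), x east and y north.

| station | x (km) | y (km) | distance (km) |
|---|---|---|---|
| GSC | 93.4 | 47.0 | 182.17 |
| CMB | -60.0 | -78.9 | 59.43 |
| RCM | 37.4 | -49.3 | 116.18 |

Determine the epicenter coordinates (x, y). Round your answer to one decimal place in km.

-75.4 km east, -21.5 km north

Circle about each station: (x − 93.4)² + (y − 47.0)² = 182.17²; (x + 60.0)² + (y + 78.9)² = 59.43²; (x − 37.4)² + (y + 49.3)² = 116.18².
Subtracting the GSC equation from the CMB and RCM equations removes the quadratic terms:
-306.8 x − 251.8 y = 28546.63
-112.0 x − 192.6 y = 12584.81
Solving the 2×2 system: x ≈ -75.4, y ≈ -21.5 km.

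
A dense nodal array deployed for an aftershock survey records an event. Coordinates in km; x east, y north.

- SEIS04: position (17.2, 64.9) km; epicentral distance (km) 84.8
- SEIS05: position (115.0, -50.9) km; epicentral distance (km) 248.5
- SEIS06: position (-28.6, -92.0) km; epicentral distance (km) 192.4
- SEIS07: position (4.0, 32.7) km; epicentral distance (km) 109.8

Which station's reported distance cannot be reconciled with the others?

Solve using three stations at a time. Using SEIS05, SEIS06, SEIS07 (subtract circle equations pairwise → linear system) gives (x, y) ≈ (-89.3, 90.6).
Distances from that point to each station vs reported:
  SEIS04: calculated 109.5 vs reported 84.8 → residual 24.7 km
  SEIS05: calculated 248.5 vs reported 248.5 → residual 0.0 km
  SEIS06: calculated 192.4 vs reported 192.4 → residual 0.0 km
  SEIS07: calculated 109.8 vs reported 109.8 → residual 0.0 km
SEIS05, SEIS06, SEIS07 are mutually consistent (residuals ≈ 0); SEIS04 is off by 24.7 km.

SEIS04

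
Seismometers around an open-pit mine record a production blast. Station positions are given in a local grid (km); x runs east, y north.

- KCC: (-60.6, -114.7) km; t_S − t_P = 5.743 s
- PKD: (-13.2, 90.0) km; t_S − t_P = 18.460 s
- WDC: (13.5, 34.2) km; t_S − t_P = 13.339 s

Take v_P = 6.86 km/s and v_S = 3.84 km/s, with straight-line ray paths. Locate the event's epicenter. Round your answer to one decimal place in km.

Distance from S−P lag: d = Δt · v_P v_S / (v_P − v_S) = Δt · (6.86·3.84)/(6.86−3.84) ≈ 8.7226·Δt.
So d_KCC = 50.09, d_PKD = 161.02, d_WDC = 116.35 km.
Circle about each station: (x + 60.6)² + (y + 114.7)² = 50.09²; (x + 13.2)² + (y − 90.0)² = 161.02²; (x − 13.5)² + (y − 34.2)² = 116.35².
Subtracting pairs of circle equations eliminates x²+y² and gives linear equations (the radical axes):
94.8 x + 409.4 y = -31972.64
148.2 x + 297.8 y = -26504.87
Solving the 2×2 system: x ≈ -41.0, y ≈ -68.6 km.
Check against KCC (with the unrounded x, y): √((x + 60.6)²+(y + 114.7)²) = 50.09 ≈ 50.09 km. ✓

-41.0 km east, -68.6 km north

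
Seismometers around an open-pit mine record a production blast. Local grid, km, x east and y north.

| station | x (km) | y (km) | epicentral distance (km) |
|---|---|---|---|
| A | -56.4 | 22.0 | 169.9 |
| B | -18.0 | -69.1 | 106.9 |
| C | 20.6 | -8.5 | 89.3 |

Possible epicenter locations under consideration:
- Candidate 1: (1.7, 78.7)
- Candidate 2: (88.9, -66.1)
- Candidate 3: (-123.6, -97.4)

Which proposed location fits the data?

For each candidate, compare |candidate − station| to the reported distance:
Candidate 1: residuals A 88.7, B 42.2, C 0.1 → max 88.7 km
Candidate 2: residuals A 0.0, B 0.0, C 0.0 → max 0.0 km
Candidate 3: residuals A 32.9, B 2.4, C 80.1 → max 80.1 km
Only Candidate 2 has all residuals ≈ 0.

Candidate 2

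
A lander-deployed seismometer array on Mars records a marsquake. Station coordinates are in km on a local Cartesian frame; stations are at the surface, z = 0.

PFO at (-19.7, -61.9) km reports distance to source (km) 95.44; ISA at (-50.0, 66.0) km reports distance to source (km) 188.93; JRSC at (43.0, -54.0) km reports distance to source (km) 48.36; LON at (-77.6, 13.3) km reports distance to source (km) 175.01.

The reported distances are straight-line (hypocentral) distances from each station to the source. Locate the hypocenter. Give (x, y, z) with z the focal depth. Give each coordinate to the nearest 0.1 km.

(68.1, -77.5, 34.0)

Each station gives a sphere (x−x_i)² + (y−y_i)² + z² = d_i² (stations at z=0).
Subtracting the PFO sphere from ISA and JRSC: z² cancels, leaving linear equations in x and y:
-60.6 x + 255.8 y = -23949.45
125.4 x + 15.8 y = 7315.40
Solving: x ≈ 68.100, y ≈ -77.492 km (keep extra digits for the depth step; rounded: 68.1, -77.5).
Then from the PFO sphere: z² = 95.44² − (x + 19.7)² − (y + 61.9)² with x = 68.100, y = -77.492, so z ≈ 34.012 ≈ 34.0 km.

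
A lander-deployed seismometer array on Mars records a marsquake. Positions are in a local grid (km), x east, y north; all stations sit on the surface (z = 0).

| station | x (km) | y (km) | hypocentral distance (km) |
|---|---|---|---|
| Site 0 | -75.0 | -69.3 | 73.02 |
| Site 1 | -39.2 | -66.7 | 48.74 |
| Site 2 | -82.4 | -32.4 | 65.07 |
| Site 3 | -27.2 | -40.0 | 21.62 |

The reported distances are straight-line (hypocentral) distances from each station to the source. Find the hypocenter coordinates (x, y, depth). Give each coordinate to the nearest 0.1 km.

x ≈ -19.0 km, y ≈ -24.0 km, depth ≈ 12.0 km

Each station gives a sphere (x−x_i)² + (y−y_i)² + z² = d_i² (stations at z=0).
Subtracting the Site 0 sphere from Site 1 and Site 2: z² cancels, leaving linear equations in x and y:
71.6 x + 5.2 y = -1485.63
-14.8 x + 73.8 y = -1490.15
Solving: x ≈ -19.006, y ≈ -24.003 km (keep extra digits for the depth step; rounded: -19.0, -24.0).
Then from the Site 0 sphere: z² = 73.02² − (x + 75.0)² − (y + 69.3)² with x = -19.006, y = -24.003, so z ≈ 12.032 ≈ 12.0 km.
Check against Site 3 (with the unrounded solution): distance 21.63 ≈ 21.62 km. ✓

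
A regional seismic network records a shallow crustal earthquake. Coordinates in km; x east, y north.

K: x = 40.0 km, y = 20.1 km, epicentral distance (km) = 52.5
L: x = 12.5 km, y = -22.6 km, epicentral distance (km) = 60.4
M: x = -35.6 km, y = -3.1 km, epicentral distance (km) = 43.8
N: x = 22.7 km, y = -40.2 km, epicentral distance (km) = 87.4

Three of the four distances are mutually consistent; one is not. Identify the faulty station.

N

Solve using three stations at a time. Using K, L, M (subtract circle equations pairwise → linear system) gives (x, y) ≈ (-10.9, 33.1).
Distances from that point to each station vs reported:
  K: calculated 52.5 vs reported 52.5 → residual 0.0 km
  L: calculated 60.4 vs reported 60.4 → residual 0.0 km
  M: calculated 43.8 vs reported 43.8 → residual 0.0 km
  N: calculated 80.6 vs reported 87.4 → residual 6.8 km
K, L, M are mutually consistent (residuals ≈ 0); N is off by 6.8 km.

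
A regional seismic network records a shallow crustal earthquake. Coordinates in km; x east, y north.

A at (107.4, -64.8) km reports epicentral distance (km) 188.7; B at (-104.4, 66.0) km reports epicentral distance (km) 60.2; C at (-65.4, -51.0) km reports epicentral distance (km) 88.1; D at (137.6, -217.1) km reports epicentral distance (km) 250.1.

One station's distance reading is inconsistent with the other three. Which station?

Solve using three stations at a time. Using A, B, C (subtract circle equations pairwise → linear system) gives (x, y) ≈ (-52.1, 36.1).
Distances from that point to each station vs reported:
  A: calculated 188.7 vs reported 188.7 → residual 0.0 km
  B: calculated 60.3 vs reported 60.2 → residual 0.1 km
  C: calculated 88.1 vs reported 88.1 → residual 0.0 km
  D: calculated 316.4 vs reported 250.1 → residual 66.3 km
A, B, C are mutually consistent (residuals ≈ 0); D is off by 66.3 km.

D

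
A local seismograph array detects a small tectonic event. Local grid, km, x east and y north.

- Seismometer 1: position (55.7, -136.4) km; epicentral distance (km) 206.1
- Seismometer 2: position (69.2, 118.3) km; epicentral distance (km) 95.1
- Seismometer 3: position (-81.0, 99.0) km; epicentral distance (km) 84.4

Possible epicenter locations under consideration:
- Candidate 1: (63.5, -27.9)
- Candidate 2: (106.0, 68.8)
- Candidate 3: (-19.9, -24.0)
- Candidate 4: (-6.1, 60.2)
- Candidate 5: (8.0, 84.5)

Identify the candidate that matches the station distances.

For each candidate, compare |candidate − station| to the reported distance:
Candidate 1: residuals Seismometer 1 97.3, Seismometer 2 51.2, Seismometer 3 107.9 → max 107.9 km
Candidate 2: residuals Seismometer 1 5.2, Seismometer 2 33.4, Seismometer 3 105.0 → max 105.0 km
Candidate 3: residuals Seismometer 1 70.6, Seismometer 2 72.8, Seismometer 3 52.9 → max 72.8 km
Candidate 4: residuals Seismometer 1 0.0, Seismometer 2 0.0, Seismometer 3 0.0 → max 0.0 km
Candidate 5: residuals Seismometer 1 19.9, Seismometer 2 25.2, Seismometer 3 5.8 → max 25.2 km
Only Candidate 4 has all residuals ≈ 0.

Candidate 4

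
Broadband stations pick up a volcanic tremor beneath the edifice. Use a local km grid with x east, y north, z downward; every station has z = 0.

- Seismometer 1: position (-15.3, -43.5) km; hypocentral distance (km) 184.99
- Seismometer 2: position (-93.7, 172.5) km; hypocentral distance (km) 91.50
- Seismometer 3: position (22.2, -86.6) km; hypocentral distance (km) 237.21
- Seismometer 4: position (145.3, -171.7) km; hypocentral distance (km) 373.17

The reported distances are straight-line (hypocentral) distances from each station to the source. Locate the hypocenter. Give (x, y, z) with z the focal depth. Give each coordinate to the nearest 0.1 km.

(-86.0, 112.9, 69.0)

Each station gives a sphere (x−x_i)² + (y−y_i)² + z² = d_i² (stations at z=0).
Subtracting the Seismometer 1 sphere from Seismometer 2 and Seismometer 3: z² cancels, leaving linear equations in x and y:
-156.8 x + 432.0 y = 62258.65
75.0 x − 86.2 y = -16181.22
Solving: x ≈ -85.978, y ≈ 112.910 km (keep extra digits for the depth step; rounded: -86.0, 112.9).
Then from the Seismometer 1 sphere: z² = 184.99² − (x + 15.3)² − (y + 43.5)² with x = -85.978, y = 112.910, so z ≈ 69.006 ≈ 69.0 km.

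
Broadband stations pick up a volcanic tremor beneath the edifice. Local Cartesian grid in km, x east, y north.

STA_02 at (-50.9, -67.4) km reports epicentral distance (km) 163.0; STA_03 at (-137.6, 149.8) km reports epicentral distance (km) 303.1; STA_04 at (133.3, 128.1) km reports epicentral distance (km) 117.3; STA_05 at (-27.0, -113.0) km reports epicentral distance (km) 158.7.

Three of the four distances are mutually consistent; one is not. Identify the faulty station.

Solve using three stations at a time. Using STA_02, STA_03, STA_05 (subtract circle equations pairwise → linear system) gives (x, y) ≈ (107.7, -28.5).
Distances from that point to each station vs reported:
  STA_02: calculated 163.2 vs reported 163.0 → residual 0.2 km
  STA_03: calculated 303.2 vs reported 303.1 → residual 0.1 km
  STA_04: calculated 158.7 vs reported 117.3 → residual 41.4 km
  STA_05: calculated 159.0 vs reported 158.7 → residual 0.3 km
STA_02, STA_03, STA_05 are mutually consistent (residuals ≈ 0); STA_04 is off by 41.4 km.

STA_04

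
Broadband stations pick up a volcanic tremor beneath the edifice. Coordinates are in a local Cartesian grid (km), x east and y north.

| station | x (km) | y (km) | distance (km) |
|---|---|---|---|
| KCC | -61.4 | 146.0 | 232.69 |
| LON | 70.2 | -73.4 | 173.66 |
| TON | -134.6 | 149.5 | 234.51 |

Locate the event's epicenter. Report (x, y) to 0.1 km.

Circle about each station: (x + 61.4)² + (y − 146.0)² = 232.69²; (x − 70.2)² + (y + 73.4)² = 173.66²; (x + 134.6)² + (y − 149.5)² = 234.51².
Subtracting pairs of circle equations eliminates x²+y² and gives linear equations (the radical axes):
263.2 x − 438.8 y = 9216.48
-146.4 x + 7.0 y = 14531.15
Solving the 2×2 system: x ≈ -103.2, y ≈ -82.9 km.

-103.2 km east, -82.9 km north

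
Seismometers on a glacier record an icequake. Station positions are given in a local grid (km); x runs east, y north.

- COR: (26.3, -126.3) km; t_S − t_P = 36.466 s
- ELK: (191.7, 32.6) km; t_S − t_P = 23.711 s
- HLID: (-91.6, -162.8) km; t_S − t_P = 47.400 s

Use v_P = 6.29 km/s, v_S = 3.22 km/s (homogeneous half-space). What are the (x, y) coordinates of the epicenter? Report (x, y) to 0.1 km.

Distance from S−P lag: d = Δt · v_P v_S / (v_P − v_S) = Δt · (6.29·3.22)/(6.29−3.22) ≈ 6.5973·Δt.
So d_COR = 240.58, d_ELK = 156.43, d_HLID = 312.71 km.
Circle about each station: (x − 26.3)² + (y + 126.3)² = 240.58²; (x − 191.7)² + (y − 32.6)² = 156.43²; (x + 91.6)² + (y + 162.8)² = 312.71².
Subtracting pairs of circle equations eliminates x²+y² and gives linear equations (the radical axes):
330.8 x + 317.8 y = 54576.66
-235.8 x − 73.0 y = -21657.79
Solving the 2×2 system: x ≈ 57.1, y ≈ 112.3 km.
Check against COR (with the unrounded x, y): √((x − 26.3)²+(y + 126.3)²) = 240.60 ≈ 240.58 km. ✓

x ≈ 57.1 km, y ≈ 112.3 km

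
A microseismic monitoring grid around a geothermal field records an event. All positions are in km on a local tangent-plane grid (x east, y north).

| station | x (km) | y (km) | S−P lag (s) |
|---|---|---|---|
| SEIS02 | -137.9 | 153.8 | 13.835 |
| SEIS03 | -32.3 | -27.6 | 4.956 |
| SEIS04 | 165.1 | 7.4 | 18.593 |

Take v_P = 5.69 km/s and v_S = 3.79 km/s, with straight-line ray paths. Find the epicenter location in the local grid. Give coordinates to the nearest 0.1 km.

-45.0 km east, 27.2 km north

Distance from S−P lag: d = Δt · v_P v_S / (v_P − v_S) = Δt · (5.69·3.79)/(5.69−3.79) ≈ 11.3501·Δt.
So d_SEIS02 = 157.03, d_SEIS03 = 56.25, d_SEIS04 = 211.03 km.
Circle about each station: (x + 137.9)² + (y − 153.8)² = 157.03²; (x + 32.3)² + (y + 27.6)² = 56.25²; (x − 165.1)² + (y − 7.4)² = 211.03².
Subtracting pairs of circle equations eliminates x²+y² and gives linear equations (the radical axes):
211.2 x − 362.8 y = -19371.44
606.0 x − 292.8 y = -35233.32
Solving the 2×2 system: x ≈ -45.0, y ≈ 27.2 km.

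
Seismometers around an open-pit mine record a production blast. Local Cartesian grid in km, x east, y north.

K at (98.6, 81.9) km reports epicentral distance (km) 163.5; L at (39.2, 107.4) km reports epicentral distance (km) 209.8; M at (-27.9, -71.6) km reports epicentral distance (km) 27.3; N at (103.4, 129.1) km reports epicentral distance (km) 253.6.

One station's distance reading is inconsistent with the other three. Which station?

Solve using three stations at a time. Using L, M, N (subtract circle equations pairwise → linear system) gives (x, y) ≈ (-14.6, -95.4).
Distances from that point to each station vs reported:
  K: calculated 210.3 vs reported 163.5 → residual 46.8 km
  L: calculated 209.8 vs reported 209.8 → residual 0.0 km
  M: calculated 27.3 vs reported 27.3 → residual 0.0 km
  N: calculated 253.6 vs reported 253.6 → residual 0.0 km
L, M, N are mutually consistent (residuals ≈ 0); K is off by 46.8 km.

K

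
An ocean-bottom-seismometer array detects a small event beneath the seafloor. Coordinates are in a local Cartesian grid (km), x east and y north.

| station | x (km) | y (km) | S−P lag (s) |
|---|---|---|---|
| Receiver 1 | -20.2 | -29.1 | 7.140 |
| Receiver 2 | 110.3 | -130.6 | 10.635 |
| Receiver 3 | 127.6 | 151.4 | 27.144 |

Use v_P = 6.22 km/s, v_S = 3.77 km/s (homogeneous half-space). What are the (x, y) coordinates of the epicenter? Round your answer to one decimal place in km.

x ≈ 19.4 km, y ≈ -84.8 km

Distance from S−P lag: d = Δt · v_P v_S / (v_P − v_S) = Δt · (6.22·3.77)/(6.22−3.77) ≈ 9.5712·Δt.
So d_Receiver 1 = 68.34, d_Receiver 2 = 101.79, d_Receiver 3 = 259.80 km.
Circle about each station: (x + 20.2)² + (y + 29.1)² = 68.34²; (x − 110.3)² + (y + 130.6)² = 101.79²; (x − 127.6)² + (y − 151.4)² = 259.80².
Subtracting the Receiver 1 equation from the Receiver 2 and Receiver 3 equations removes the quadratic terms:
261.0 x − 203.0 y = 22276.75
295.6 x + 361.0 y = -24876.81
Solving the 2×2 system: x ≈ 19.4, y ≈ -84.8 km.
Check against Receiver 1 (with the unrounded x, y): √((x + 20.2)²+(y + 29.1)²) = 68.34 ≈ 68.34 km. ✓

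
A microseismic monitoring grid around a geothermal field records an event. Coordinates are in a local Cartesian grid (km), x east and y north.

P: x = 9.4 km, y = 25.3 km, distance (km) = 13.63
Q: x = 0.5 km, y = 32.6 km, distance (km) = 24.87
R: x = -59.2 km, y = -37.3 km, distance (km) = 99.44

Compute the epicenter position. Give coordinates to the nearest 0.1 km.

Circle about each station: (x − 9.4)² + (y − 25.3)² = 13.63²; (x − 0.5)² + (y − 32.6)² = 24.87²; (x + 59.2)² + (y + 37.3)² = 99.44².
Subtracting the P equation from the Q and R equations removes the quadratic terms:
-17.8 x + 14.6 y = -98.18
-137.2 x − 125.2 y = -5535.06
Solving the 2×2 system: x ≈ 22.0, y ≈ 20.1 km.

(22.0, 20.1)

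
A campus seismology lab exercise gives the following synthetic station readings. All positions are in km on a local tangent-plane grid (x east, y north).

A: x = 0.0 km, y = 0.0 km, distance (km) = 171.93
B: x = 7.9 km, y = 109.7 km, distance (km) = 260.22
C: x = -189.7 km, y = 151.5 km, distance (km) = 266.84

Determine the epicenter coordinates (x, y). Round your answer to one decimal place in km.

(-132.8, -109.2)

Circle about each station: x² + y² = 171.93²; (x − 7.9)² + (y − 109.7)² = 260.22²; (x + 189.7)² + (y − 151.5)² = 266.84².
Subtracting pairs of circle equations eliminates x²+y² and gives linear equations (the radical axes):
15.8 x + 219.4 y = -26058.02
-379.4 x + 303.0 y = 17294.68
Solving the 2×2 system: x ≈ -132.8, y ≈ -109.2 km.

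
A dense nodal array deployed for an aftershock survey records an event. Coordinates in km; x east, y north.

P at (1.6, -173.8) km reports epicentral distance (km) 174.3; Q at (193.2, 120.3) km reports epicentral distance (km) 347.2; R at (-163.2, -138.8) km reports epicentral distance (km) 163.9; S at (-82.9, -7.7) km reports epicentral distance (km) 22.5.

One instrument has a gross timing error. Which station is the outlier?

Q

Solve using three stations at a time. Using P, R, S (subtract circle equations pairwise → linear system) gives (x, y) ≈ (-60.6, -11.0).
Distances from that point to each station vs reported:
  P: calculated 174.3 vs reported 174.3 → residual 0.0 km
  Q: calculated 285.7 vs reported 347.2 → residual 61.5 km
  R: calculated 163.9 vs reported 163.9 → residual 0.0 km
  S: calculated 22.5 vs reported 22.5 → residual 0.0 km
P, R, S are mutually consistent (residuals ≈ 0); Q is off by 61.5 km.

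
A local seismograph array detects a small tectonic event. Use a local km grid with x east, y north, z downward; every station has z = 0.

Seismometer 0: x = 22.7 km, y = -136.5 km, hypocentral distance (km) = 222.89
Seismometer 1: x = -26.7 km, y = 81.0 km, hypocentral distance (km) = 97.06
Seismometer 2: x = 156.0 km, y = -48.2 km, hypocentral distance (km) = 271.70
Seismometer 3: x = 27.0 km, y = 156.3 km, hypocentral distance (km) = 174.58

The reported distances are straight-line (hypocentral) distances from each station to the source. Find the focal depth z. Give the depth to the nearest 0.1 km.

Each station gives a sphere (x−x_i)² + (y−y_i)² + z² = d_i² (stations at z=0).
Subtracting the Seismometer 0 sphere from Seismometer 1 and Seismometer 2: z² cancels, leaving linear equations in x and y:
-98.8 x + 435.0 y = 28385.66
266.6 x + 176.6 y = -16629.24
Solving: x ≈ -91.791, y ≈ 44.406 km (keep extra digits for the depth step; rounded: -91.8, 44.4).
Then from the Seismometer 0 sphere: z² = 222.89² − (x − 22.7)² − (y + 136.5)² with x = -91.791, y = 44.406, so z ≈ 62.006 ≈ 62.0 km.
Check against Seismometer 3 (with the unrounded solution): distance 174.57 ≈ 174.58 km. ✓

depth ≈ 62.0 km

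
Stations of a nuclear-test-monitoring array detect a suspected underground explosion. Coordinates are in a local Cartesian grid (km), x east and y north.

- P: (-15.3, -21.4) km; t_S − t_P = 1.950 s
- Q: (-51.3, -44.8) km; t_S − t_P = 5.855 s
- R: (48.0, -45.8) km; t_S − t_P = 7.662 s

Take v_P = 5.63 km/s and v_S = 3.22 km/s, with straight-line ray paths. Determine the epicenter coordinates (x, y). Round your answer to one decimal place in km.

Distance from S−P lag: d = Δt · v_P v_S / (v_P − v_S) = Δt · (5.63·3.22)/(5.63−3.22) ≈ 7.5222·Δt.
So d_P = 14.67, d_Q = 44.04, d_R = 57.64 km.
Circle about each station: (x + 15.3)² + (y + 21.4)² = 14.67²; (x + 51.3)² + (y + 44.8)² = 44.04²; (x − 48.0)² + (y + 45.8)² = 57.64².
Subtracting pairs of circle equations eliminates x²+y² and gives linear equations (the radical axes):
-72.0 x − 46.8 y = 2222.37
126.6 x − 48.8 y = 602.43
Solving the 2×2 system: x ≈ -8.5, y ≈ -34.4 km.

-8.5 km east, -34.4 km north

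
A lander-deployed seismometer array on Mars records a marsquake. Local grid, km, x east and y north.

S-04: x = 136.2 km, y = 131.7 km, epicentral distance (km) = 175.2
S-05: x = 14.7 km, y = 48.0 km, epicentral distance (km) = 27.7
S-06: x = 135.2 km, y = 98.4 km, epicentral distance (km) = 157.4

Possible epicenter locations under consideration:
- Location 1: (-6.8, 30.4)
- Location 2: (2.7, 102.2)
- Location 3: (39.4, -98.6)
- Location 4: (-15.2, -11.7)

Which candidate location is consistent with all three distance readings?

Location 1

For each candidate, compare |candidate − station| to the reported distance:
Location 1: residuals S-04 0.0, S-05 0.1, S-06 0.0 → max 0.1 km
Location 2: residuals S-04 38.5, S-05 27.8, S-06 24.8 → max 38.5 km
Location 3: residuals S-04 74.6, S-05 121.0, S-06 61.7 → max 121.0 km
Location 4: residuals S-04 33.3, S-05 39.1, S-06 29.0 → max 39.1 km
Only Location 1 has all residuals ≈ 0.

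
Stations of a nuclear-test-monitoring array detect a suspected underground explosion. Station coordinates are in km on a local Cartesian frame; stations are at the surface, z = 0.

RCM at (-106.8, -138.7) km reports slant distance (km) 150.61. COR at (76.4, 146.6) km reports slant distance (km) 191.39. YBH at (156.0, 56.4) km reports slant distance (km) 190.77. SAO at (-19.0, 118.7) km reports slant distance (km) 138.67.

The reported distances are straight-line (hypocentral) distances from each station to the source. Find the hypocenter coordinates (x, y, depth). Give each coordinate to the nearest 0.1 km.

Each station gives a sphere (x−x_i)² + (y−y_i)² + z² = d_i² (stations at z=0).
Subtracting the RCM sphere from COR and YBH: z² cancels, leaving linear equations in x and y:
366.4 x + 570.6 y = -17262.17
525.6 x + 390.2 y = -16836.79
Solving: x ≈ -18.296, y ≈ -18.504 km (keep extra digits for the depth step; rounded: -18.3, -18.5).
Then from the RCM sphere: z² = 150.61² − (x + 106.8)² − (y + 138.7)² with x = -18.296, y = -18.504, so z ≈ 20.083 ≈ 20.1 km.

(-18.3, -18.5, 20.1)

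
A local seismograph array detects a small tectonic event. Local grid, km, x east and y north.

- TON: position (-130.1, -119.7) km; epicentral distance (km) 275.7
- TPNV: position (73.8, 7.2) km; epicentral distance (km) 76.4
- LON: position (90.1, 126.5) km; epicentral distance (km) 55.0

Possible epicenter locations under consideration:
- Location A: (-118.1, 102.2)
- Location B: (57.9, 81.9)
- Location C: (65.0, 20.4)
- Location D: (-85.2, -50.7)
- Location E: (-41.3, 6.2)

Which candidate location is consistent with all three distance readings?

Location B

For each candidate, compare |candidate − station| to the reported distance:
Location A: residuals TON 53.5, TPNV 137.7, LON 154.6 → max 154.6 km
Location B: residuals TON 0.0, TPNV 0.0, LON 0.0 → max 0.0 km
Location C: residuals TON 35.5, TPNV 60.5, LON 54.0 → max 60.5 km
Location D: residuals TON 193.4, TPNV 92.8, LON 194.3 → max 194.3 km
Location E: residuals TON 121.6, TPNV 38.7, LON 123.2 → max 123.2 km
Only Location B has all residuals ≈ 0.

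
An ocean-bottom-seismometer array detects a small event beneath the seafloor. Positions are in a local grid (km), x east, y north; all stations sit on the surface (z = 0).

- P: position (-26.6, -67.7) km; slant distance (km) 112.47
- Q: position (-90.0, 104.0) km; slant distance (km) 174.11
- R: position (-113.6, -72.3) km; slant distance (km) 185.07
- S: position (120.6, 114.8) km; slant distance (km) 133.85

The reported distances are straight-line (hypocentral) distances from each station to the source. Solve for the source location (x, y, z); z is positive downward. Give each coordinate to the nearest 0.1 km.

Each station gives a sphere (x−x_i)² + (y−y_i)² + z² = d_i² (stations at z=0).
Subtracting the P sphere from Q and R: z² cancels, leaving linear equations in x and y:
-126.8 x + 343.4 y = -4039.64
-174.0 x − 9.2 y = -8760.00
Solving: x ≈ 49.991, y ≈ 6.695 km (keep extra digits for the depth step; rounded: 50.0, 6.7).
Then from the P sphere: z² = 112.47² − (x + 26.6)² − (y + 67.7)² with x = 49.991, y = 6.695, so z ≈ 35.337 ≈ 35.3 km.

x ≈ 50.0 km, y ≈ 6.7 km, depth ≈ 35.3 km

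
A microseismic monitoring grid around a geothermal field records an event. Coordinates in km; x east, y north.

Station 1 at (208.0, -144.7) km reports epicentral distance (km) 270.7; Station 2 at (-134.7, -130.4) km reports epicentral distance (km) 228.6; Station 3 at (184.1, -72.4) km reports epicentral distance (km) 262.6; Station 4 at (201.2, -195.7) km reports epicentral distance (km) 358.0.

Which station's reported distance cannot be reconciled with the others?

Solve using three stations at a time. Using Station 2, Station 3, Station 4 (subtract circle equations pairwise → linear system) gives (x, y) ≈ (-33.5, 74.7).
Distances from that point to each station vs reported:
  Station 1: calculated 326.3 vs reported 270.7 → residual 55.6 km
  Station 2: calculated 228.7 vs reported 228.6 → residual 0.1 km
  Station 3: calculated 262.7 vs reported 262.6 → residual 0.1 km
  Station 4: calculated 358.0 vs reported 358.0 → residual 0.0 km
Station 2, Station 3, Station 4 are mutually consistent (residuals ≈ 0); Station 1 is off by 55.6 km.

Station 1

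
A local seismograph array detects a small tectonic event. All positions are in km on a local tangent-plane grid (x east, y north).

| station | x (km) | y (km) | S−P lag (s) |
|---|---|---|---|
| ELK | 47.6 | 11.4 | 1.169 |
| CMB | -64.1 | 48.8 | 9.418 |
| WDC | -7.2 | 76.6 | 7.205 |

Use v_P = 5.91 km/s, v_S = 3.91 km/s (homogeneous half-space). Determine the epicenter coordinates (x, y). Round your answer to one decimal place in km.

Distance from S−P lag: d = Δt · v_P v_S / (v_P − v_S) = Δt · (5.91·3.91)/(5.91−3.91) ≈ 11.5541·Δt.
So d_ELK = 13.51, d_CMB = 108.82, d_WDC = 83.25 km.
Circle about each station: (x − 47.6)² + (y − 11.4)² = 13.51²; (x + 64.1)² + (y − 48.8)² = 108.82²; (x + 7.2)² + (y − 76.6)² = 83.25².
Subtracting pairs of circle equations eliminates x²+y² and gives linear equations (the radical axes):
-223.4 x + 74.8 y = -7564.74
-109.6 x + 130.4 y = -3224.36
Solving the 2×2 system: x ≈ 35.6, y ≈ 5.2 km.

35.6 km east, 5.2 km north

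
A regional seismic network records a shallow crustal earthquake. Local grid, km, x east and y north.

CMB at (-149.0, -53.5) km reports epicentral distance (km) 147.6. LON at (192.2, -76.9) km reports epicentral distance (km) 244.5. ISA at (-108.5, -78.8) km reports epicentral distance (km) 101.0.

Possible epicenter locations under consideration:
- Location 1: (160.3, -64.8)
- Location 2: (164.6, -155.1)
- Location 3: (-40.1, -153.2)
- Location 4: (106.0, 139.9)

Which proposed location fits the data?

For each candidate, compare |candidate − station| to the reported distance:
Location 1: residuals CMB 161.9, LON 210.4, ISA 168.2 → max 210.4 km
Location 2: residuals CMB 182.0, LON 161.6, ISA 182.6 → max 182.6 km
Location 3: residuals CMB 0.0, LON 0.0, ISA 0.1 → max 0.1 km
Location 4: residuals CMB 172.4, LON 11.2, ISA 205.3 → max 205.3 km
Only Location 3 has all residuals ≈ 0.

Location 3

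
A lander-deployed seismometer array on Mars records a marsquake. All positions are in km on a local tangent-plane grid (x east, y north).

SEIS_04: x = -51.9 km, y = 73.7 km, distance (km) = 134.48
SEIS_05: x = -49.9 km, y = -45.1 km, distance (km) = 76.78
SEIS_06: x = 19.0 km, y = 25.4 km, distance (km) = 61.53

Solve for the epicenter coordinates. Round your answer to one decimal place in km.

Circle about each station: (x + 51.9)² + (y − 73.7)² = 134.48²; (x + 49.9)² + (y + 45.1)² = 76.78²; (x − 19.0)² + (y − 25.4)² = 61.53².
Subtracting the SEIS_04 equation from the SEIS_05 and SEIS_06 equations removes the quadratic terms:
4.0 x − 237.6 y = 8588.42
141.8 x − 96.6 y = 7179.79
Solving the 2×2 system: x ≈ 26.3, y ≈ -35.7 km.

x ≈ 26.3 km, y ≈ -35.7 km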